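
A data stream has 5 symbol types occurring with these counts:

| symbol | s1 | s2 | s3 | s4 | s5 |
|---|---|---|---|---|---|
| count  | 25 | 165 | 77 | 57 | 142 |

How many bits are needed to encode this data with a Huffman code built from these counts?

Build the Huffman tree bottom-up:
merge s1(25) and s4(57): 82
merge s3(77) and 82: 159
merge s5(142) and 159: 301
merge s2(165) and 301: 466
Each symbol's bit-cost is frequency × depth; summing gives 1008 bits (equivalently 82 + 159 + 301 + 466).

1008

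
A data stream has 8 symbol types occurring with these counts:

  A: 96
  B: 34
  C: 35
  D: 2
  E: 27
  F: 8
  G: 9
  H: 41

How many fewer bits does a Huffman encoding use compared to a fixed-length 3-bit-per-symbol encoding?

117

Fixed-length: 3 bits × 252 symbols = 756 bits.
Huffman merges:
combine D(2), F(8) → 10
combine G(9), 10 → 19
combine 19, E(27) → 46
combine B(34), C(35) → 69
combine H(41), 46 → 87
combine 69, 87 → 156
combine A(96), 156 → 252
Huffman total = 10 + 19 + 46 + 69 + 87 + 156 + 252 = 639 bits.
Saving = 756 − 639 = 117 bits.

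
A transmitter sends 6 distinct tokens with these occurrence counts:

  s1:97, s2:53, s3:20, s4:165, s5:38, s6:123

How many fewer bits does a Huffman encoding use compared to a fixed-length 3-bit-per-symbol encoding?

327

Fixed-length: 3 bits × 496 symbols = 1488 bits.
Huffman merges:
s3(20) + s5(38) → 58
s2(53) + 58 → 111
s1(97) + 111 → 208
s6(123) + s4(165) → 288
208 + 288 → 496
Huffman total = 58 + 111 + 208 + 288 + 496 = 1161 bits.
Saving = 1488 − 1161 = 327 bits.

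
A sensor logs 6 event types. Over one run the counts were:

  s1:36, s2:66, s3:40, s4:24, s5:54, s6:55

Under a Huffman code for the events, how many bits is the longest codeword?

3

Merge the two lowest-weight nodes at each step:
merge s4(24) and s1(36): 60
merge s3(40) and s5(54): 94
merge s6(55) and 60: 115
merge s2(66) and 94: 160
merge 115 and 160: 275
The rarest symbols sit at the bottom; the longest codeword is 3 bits.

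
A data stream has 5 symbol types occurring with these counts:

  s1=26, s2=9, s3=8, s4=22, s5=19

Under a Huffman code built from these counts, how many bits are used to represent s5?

2

Huffman merges, smallest pair first:
merge s3(8) and s2(9): 17
merge 17 and s5(19): 36
merge s4(22) and s1(26): 48
merge 36 and 48: 84
The subtree containing s5 is merged 2 times, so code length = 2.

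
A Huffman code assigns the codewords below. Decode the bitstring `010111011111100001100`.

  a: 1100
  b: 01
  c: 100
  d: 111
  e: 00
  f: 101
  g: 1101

Read left to right; each codeword is recognised as soon as it completes (prefix code):
  01→b | 01→b | 1101→g | 111→d | 1100→a | 00→e | 1100→a
Decoded message: bbgdaea

bbgdaea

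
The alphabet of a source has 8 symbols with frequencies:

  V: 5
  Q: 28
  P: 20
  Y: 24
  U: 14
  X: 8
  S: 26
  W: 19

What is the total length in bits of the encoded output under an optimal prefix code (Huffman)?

417

Build the Huffman tree bottom-up:
combine V(5), X(8) → 13
combine 13, U(14) → 27
combine W(19), P(20) → 39
combine Y(24), S(26) → 50
combine 27, Q(28) → 55
combine 39, 50 → 89
combine 55, 89 → 144
Total encoded bits = sum of merged weights = 13 + 27 + 39 + 50 + 55 + 89 + 144 = 417.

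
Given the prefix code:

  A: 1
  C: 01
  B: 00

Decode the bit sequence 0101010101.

Read left to right; each codeword is recognised as soon as it completes (prefix code):
  01→C | 01→C | 01→C | 01→C | 01→C
Decoded message: CCCCC

CCCCC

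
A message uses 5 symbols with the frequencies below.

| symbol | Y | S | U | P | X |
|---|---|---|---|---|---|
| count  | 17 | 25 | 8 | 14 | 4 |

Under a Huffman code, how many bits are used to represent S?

Build the tree from the bottom:
combine X(4), U(8) → 12
combine 12, P(14) → 26
combine Y(17), S(25) → 42
combine 26, 42 → 68
S sits 2 levels below the root, so its codeword is 2 bits.

2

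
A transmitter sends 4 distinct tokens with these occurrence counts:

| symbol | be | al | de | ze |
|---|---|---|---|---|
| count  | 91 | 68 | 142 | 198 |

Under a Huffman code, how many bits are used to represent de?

Build the tree from the bottom:
al(68) + be(91) → 159
de(142) + 159 → 301
ze(198) + 301 → 499
de sits 2 levels below the root, so its codeword is 2 bits.

2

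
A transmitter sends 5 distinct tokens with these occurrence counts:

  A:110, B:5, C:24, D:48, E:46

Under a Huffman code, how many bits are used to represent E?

Repeatedly merge the two smallest:
combine B(5), C(24) → 29
combine 29, E(46) → 75
combine D(48), 75 → 123
combine A(110), 123 → 233
The subtree containing E is merged 3 times, so code length = 3.

3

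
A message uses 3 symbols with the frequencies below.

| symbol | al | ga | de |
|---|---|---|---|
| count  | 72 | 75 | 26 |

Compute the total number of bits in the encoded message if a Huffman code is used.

271

Build the Huffman tree bottom-up:
de(26) + al(72) → 98
ga(75) + 98 → 173
Each symbol's bit-cost is frequency × depth; summing gives 271 bits (equivalently 98 + 173).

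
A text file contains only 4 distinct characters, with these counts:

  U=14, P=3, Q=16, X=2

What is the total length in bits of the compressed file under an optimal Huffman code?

59

Greedily combine the two least-frequent nodes:
X(2) + P(3) → 5
5 + U(14) → 19
Q(16) + 19 → 35
Total encoded bits = sum of merged weights = 5 + 19 + 35 = 59.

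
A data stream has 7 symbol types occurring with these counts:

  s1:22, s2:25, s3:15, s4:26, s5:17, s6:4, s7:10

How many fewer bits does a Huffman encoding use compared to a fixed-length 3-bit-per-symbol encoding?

Fixed-length: 3 bits × 119 symbols = 357 bits.
Huffman merges:
combine s6(4), s7(10) → 14
combine 14, s3(15) → 29
combine s5(17), s1(22) → 39
combine s2(25), s4(26) → 51
combine 29, 39 → 68
combine 51, 68 → 119
Huffman total = 14 + 29 + 39 + 51 + 68 + 119 = 320 bits.
Saving = 357 − 320 = 37 bits.

37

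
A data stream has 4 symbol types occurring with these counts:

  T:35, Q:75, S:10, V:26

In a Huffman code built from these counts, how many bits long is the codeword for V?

Huffman merges, smallest pair first:
S(10) + V(26) → 36
T(35) + 36 → 71
71 + Q(75) → 146
The subtree containing V is merged 3 times, so code length = 3.

3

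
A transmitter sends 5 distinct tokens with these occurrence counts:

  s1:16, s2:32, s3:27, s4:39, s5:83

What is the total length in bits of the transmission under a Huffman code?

Merge the two smallest weights repeatedly:
merge s1(16) and s3(27): 43
merge s2(32) and s4(39): 71
merge 43 and 71: 114
merge s5(83) and 114: 197
Each symbol's bit-cost is frequency × depth; summing gives 425 bits (equivalently 43 + 71 + 114 + 197).

425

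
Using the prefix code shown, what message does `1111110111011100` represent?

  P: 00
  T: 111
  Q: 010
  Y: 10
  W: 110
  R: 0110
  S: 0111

TTSSP

Read left to right; each codeword is recognised as soon as it completes (prefix code):
  111→T | 111→T | 0111→S | 0111→S | 00→P
Decoded message: TTSSP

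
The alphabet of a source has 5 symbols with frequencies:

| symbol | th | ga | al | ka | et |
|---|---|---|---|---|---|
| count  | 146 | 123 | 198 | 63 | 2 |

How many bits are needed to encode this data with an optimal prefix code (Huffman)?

Merge the two smallest weights repeatedly:
et(2) + ka(63) → 65
65 + ga(123) → 188
th(146) + 188 → 334
al(198) + 334 → 532
Total encoded bits = sum of merged weights = 65 + 188 + 334 + 532 = 1119.

1119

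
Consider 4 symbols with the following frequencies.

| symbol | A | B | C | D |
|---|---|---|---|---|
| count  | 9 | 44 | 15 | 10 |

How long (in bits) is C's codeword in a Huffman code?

Repeatedly merge the two smallest:
A(9) + D(10) → 19
C(15) + 19 → 34
34 + B(44) → 78
The subtree containing C is merged 2 times, so code length = 2.

2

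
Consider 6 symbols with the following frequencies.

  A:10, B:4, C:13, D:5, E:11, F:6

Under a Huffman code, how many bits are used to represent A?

Repeatedly merge the two smallest:
merge B(4) and D(5): 9
merge F(6) and 9: 15
merge A(10) and E(11): 21
merge C(13) and 15: 28
merge 21 and 28: 49
The subtree containing A is merged 2 times, so code length = 2.

2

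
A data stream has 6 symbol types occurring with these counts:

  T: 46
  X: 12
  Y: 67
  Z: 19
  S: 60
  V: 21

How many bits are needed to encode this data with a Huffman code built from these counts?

533

Greedily combine the two least-frequent nodes:
combine X(12), Z(19) → 31
combine V(21), 31 → 52
combine T(46), 52 → 98
combine S(60), Y(67) → 127
combine 98, 127 → 225
Each symbol's bit-cost is frequency × depth; summing gives 533 bits (equivalently 31 + 52 + 98 + 127 + 225).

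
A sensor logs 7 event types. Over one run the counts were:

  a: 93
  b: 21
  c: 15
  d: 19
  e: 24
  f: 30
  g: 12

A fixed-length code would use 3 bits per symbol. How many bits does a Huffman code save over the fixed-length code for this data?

119

Fixed-length: 3 bits × 214 symbols = 642 bits.
Huffman merges:
combine g(12), c(15) → 27
combine d(19), b(21) → 40
combine e(24), 27 → 51
combine f(30), 40 → 70
combine 51, 70 → 121
combine a(93), 121 → 214
Huffman total = 27 + 40 + 51 + 70 + 121 + 214 = 523 bits.
Saving = 642 − 523 = 119 bits.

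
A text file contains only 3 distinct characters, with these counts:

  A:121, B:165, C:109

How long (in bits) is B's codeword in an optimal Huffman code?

Build the tree from the bottom:
merge C(109) and A(121): 230
merge B(165) and 230: 395
B sits one level below the root: a 1-bit codeword.

1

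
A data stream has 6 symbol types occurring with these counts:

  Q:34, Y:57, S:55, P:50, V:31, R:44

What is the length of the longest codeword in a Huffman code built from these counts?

Merge the two lowest-weight nodes at each step:
merge V(31) and Q(34): 65
merge R(44) and P(50): 94
merge S(55) and Y(57): 112
merge 65 and 94: 159
merge 112 and 159: 271
The first pair merged (V, Q) ends up deepest, at depth 3.

3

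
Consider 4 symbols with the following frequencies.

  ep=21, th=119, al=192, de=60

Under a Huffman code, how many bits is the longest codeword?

3

Merge the two lowest-weight nodes at each step:
merge ep(21) and de(60): 81
merge 81 and th(119): 200
merge al(192) and 200: 392
Maximum depth reached is 3.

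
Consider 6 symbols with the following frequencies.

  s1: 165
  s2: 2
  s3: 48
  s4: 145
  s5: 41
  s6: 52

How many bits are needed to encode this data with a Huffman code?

1018

Merge the two smallest weights repeatedly:
merge s2(2) and s5(41): 43
merge 43 and s3(48): 91
merge s6(52) and 91: 143
merge 143 and s4(145): 288
merge s1(165) and 288: 453
Total encoded bits = sum of merged weights = 43 + 91 + 143 + 288 + 453 = 1018.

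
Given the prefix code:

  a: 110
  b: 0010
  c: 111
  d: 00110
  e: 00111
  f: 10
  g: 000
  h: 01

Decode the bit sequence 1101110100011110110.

achgcfa

Read left to right; each codeword is recognised as soon as it completes (prefix code):
  110→a | 111→c | 01→h | 000→g | 111→c | 10→f | 110→a
Decoded message: achgcfa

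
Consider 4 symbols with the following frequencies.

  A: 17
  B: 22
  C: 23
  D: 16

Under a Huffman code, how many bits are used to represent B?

Build the tree from the bottom:
D(16) + A(17) → 33
B(22) + C(23) → 45
33 + 45 → 78
B's leaf is at depth 2, giving a 2-bit codeword.

2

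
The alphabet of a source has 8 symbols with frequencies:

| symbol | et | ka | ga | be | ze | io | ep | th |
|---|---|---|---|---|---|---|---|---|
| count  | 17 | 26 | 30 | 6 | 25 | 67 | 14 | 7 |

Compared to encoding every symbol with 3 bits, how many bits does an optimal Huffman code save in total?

57

Fixed-length: 3 bits × 192 symbols = 576 bits.
Huffman merges:
combine be(6), th(7) → 13
combine 13, ep(14) → 27
combine et(17), ze(25) → 42
combine ka(26), 27 → 53
combine ga(30), 42 → 72
combine 53, io(67) → 120
combine 72, 120 → 192
Huffman total = 13 + 27 + 42 + 53 + 72 + 120 + 192 = 519 bits.
Saving = 576 − 519 = 57 bits.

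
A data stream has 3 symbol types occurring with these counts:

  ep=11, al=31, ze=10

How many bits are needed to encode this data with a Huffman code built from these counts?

Merge the two smallest weights repeatedly:
ze(10) + ep(11) → 21
21 + al(31) → 52
Each symbol's bit-cost is frequency × depth; summing gives 73 bits (equivalently 21 + 52).

73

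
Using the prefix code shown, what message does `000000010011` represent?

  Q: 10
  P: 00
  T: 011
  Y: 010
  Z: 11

PPPYT

Read left to right; each codeword is recognised as soon as it completes (prefix code):
  00→P | 00→P | 00→P | 010→Y | 011→T
Decoded message: PPPYT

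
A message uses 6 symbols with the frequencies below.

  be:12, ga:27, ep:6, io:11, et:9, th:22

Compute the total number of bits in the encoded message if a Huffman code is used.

212

Merge the two smallest weights repeatedly:
ep(6) + et(9) → 15
io(11) + be(12) → 23
15 + th(22) → 37
23 + ga(27) → 50
37 + 50 → 87
Each symbol's bit-cost is frequency × depth; summing gives 212 bits (equivalently 15 + 23 + 37 + 50 + 87).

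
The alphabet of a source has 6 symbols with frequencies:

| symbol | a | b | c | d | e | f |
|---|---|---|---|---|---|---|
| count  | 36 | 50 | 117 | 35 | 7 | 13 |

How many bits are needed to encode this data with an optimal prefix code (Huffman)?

560

Greedily combine the two least-frequent nodes:
merge e(7) and f(13): 20
merge 20 and d(35): 55
merge a(36) and b(50): 86
merge 55 and 86: 141
merge c(117) and 141: 258
Each symbol's bit-cost is frequency × depth; summing gives 560 bits (equivalently 20 + 55 + 86 + 141 + 258).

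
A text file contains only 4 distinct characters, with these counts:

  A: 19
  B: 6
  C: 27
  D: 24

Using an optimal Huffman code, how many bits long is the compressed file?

Merge the two smallest weights repeatedly:
combine B(6), A(19) → 25
combine D(24), 25 → 49
combine C(27), 49 → 76
The encoded length is the sum of every internal node's weight: 25 + 49 + 76 = 150 bits.

150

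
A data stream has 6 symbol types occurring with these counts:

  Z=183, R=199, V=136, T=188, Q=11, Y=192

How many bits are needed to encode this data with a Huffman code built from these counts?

2295

Greedily combine the two least-frequent nodes:
merge Q(11) and V(136): 147
merge 147 and Z(183): 330
merge T(188) and Y(192): 380
merge R(199) and 330: 529
merge 380 and 529: 909
The encoded length is the sum of every internal node's weight: 147 + 330 + 380 + 529 + 909 = 2295 bits.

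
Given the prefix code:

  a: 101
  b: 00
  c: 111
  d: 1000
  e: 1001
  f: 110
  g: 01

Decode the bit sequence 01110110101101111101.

gffaaca

Read left to right; each codeword is recognised as soon as it completes (prefix code):
  01→g | 110→f | 110→f | 101→a | 101→a | 111→c | 101→a
Decoded message: gffaaca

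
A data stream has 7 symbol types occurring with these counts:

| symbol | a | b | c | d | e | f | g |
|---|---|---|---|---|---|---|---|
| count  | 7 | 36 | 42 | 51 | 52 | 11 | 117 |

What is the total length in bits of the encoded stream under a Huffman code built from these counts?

786

Merge the two smallest weights repeatedly:
a(7) + f(11) → 18
18 + b(36) → 54
c(42) + d(51) → 93
e(52) + 54 → 106
93 + 106 → 199
g(117) + 199 → 316
Each symbol's bit-cost is frequency × depth; summing gives 786 bits (equivalently 18 + 54 + 93 + 106 + 199 + 316).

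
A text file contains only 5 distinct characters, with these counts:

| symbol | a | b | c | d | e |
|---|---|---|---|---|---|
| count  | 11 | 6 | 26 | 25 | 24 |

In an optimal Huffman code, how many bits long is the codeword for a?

Build the tree from the bottom:
merge b(6) and a(11): 17
merge 17 and e(24): 41
merge d(25) and c(26): 51
merge 41 and 51: 92
a sits 3 levels below the root, so its codeword is 3 bits.

3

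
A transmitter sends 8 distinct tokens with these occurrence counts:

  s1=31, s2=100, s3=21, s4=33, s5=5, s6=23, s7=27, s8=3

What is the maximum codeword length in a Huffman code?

5

Merge the two lowest-weight nodes at each step:
combine s8(3), s5(5) → 8
combine 8, s3(21) → 29
combine s6(23), s7(27) → 50
combine 29, s1(31) → 60
combine s4(33), 50 → 83
combine 60, 83 → 143
combine s2(100), 143 → 243
Maximum depth reached is 5.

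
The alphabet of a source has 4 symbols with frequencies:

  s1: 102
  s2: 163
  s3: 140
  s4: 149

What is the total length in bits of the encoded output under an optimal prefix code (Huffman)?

Greedily combine the two least-frequent nodes:
combine s1(102), s3(140) → 242
combine s4(149), s2(163) → 312
combine 242, 312 → 554
The encoded length is the sum of every internal node's weight: 242 + 312 + 554 = 1108 bits.

1108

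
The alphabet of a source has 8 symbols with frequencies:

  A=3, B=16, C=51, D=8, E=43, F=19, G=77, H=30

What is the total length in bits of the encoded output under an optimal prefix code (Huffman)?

651

Merge the two smallest weights repeatedly:
merge A(3) and D(8): 11
merge 11 and B(16): 27
merge F(19) and 27: 46
merge H(30) and E(43): 73
merge 46 and C(51): 97
merge 73 and G(77): 150
merge 97 and 150: 247
Total encoded bits = sum of merged weights = 11 + 27 + 46 + 73 + 97 + 150 + 247 = 651.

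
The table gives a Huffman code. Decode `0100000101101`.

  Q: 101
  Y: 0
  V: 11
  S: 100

Read left to right; each codeword is recognised as soon as it completes (prefix code):
  0→Y | 100→S | 0→Y | 0→Y | 0→Y | 101→Q | 101→Q
Decoded message: YSYYYQQ

YSYYYQQ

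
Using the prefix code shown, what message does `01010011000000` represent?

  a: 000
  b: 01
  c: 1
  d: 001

Read left to right; each codeword is recognised as soon as it completes (prefix code):
  01→b | 01→b | 001→d | 1→c | 000→a | 000→a
Decoded message: bbdcaa

bbdcaa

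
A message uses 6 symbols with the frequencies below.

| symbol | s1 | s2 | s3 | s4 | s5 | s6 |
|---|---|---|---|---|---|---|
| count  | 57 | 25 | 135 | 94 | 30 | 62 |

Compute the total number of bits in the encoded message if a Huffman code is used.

973

Build the Huffman tree bottom-up:
merge s2(25) and s5(30): 55
merge 55 and s1(57): 112
merge s6(62) and s4(94): 156
merge 112 and s3(135): 247
merge 156 and 247: 403
Total encoded bits = sum of merged weights = 55 + 112 + 156 + 247 + 403 = 973.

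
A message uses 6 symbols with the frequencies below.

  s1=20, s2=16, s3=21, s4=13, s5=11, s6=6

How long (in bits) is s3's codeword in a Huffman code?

Build the tree from the bottom:
merge s6(6) and s5(11): 17
merge s4(13) and s2(16): 29
merge 17 and s1(20): 37
merge s3(21) and 29: 50
merge 37 and 50: 87
s3's leaf is at depth 2, giving a 2-bit codeword.

2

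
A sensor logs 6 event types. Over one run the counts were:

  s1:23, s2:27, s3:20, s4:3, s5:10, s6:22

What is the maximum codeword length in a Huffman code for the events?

Merge the two lowest-weight nodes at each step:
merge s4(3) and s5(10): 13
merge 13 and s3(20): 33
merge s6(22) and s1(23): 45
merge s2(27) and 33: 60
merge 45 and 60: 105
The first pair merged (s4, s5) ends up deepest, at depth 4.

4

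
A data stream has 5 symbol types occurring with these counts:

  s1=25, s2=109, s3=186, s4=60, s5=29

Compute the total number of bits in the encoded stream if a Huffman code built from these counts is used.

Build the Huffman tree bottom-up:
merge s1(25) and s5(29): 54
merge 54 and s4(60): 114
merge s2(109) and 114: 223
merge s3(186) and 223: 409
Each symbol's bit-cost is frequency × depth; summing gives 800 bits (equivalently 54 + 114 + 223 + 409).

800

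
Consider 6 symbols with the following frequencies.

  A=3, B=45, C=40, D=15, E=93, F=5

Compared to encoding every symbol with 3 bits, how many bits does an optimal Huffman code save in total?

200

Fixed-length: 3 bits × 201 symbols = 603 bits.
Huffman merges:
A(3) + F(5) → 8
8 + D(15) → 23
23 + C(40) → 63
B(45) + 63 → 108
E(93) + 108 → 201
Huffman total = 8 + 23 + 63 + 108 + 201 = 403 bits.
Saving = 603 − 403 = 200 bits.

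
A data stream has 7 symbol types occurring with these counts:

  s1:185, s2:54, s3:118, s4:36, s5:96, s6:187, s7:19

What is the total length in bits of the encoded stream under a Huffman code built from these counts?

1759

Merge the two smallest weights repeatedly:
combine s7(19), s4(36) → 55
combine s2(54), 55 → 109
combine s5(96), 109 → 205
combine s3(118), s1(185) → 303
combine s6(187), 205 → 392
combine 303, 392 → 695
Each symbol's bit-cost is frequency × depth; summing gives 1759 bits (equivalently 55 + 109 + 205 + 303 + 392 + 695).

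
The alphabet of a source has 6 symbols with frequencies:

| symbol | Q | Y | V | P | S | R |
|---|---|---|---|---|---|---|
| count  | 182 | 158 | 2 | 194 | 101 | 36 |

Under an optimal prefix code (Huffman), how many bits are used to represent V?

Repeatedly merge the two smallest:
V(2) + R(36) → 38
38 + S(101) → 139
139 + Y(158) → 297
Q(182) + P(194) → 376
297 + 376 → 673
V's leaf is at depth 4, giving a 4-bit codeword.

4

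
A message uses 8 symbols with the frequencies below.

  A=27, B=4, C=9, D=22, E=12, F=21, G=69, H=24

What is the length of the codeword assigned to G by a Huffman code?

Build the tree from the bottom:
combine B(4), C(9) → 13
combine E(12), 13 → 25
combine F(21), D(22) → 43
combine H(24), 25 → 49
combine A(27), 43 → 70
combine 49, G(69) → 118
combine 70, 118 → 188
The subtree containing G is merged 2 times, so code length = 2.

2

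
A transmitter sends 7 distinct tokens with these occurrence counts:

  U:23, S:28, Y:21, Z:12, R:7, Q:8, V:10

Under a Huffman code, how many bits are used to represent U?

Repeatedly merge the two smallest:
R(7) + Q(8) → 15
V(10) + Z(12) → 22
15 + Y(21) → 36
22 + U(23) → 45
S(28) + 36 → 64
45 + 64 → 109
U's leaf is at depth 2, giving a 2-bit codeword.

2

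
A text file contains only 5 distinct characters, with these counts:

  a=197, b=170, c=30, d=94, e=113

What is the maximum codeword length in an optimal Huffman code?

Merge the two lowest-weight nodes at each step:
combine c(30), d(94) → 124
combine e(113), 124 → 237
combine b(170), a(197) → 367
combine 237, 367 → 604
The rarest symbols sit at the bottom; the longest codeword is 3 bits.

3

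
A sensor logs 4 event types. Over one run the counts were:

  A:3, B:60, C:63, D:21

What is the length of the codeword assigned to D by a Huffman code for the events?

Repeatedly merge the two smallest:
A(3) + D(21) → 24
24 + B(60) → 84
C(63) + 84 → 147
D sits 3 levels below the root, so its codeword is 3 bits.

3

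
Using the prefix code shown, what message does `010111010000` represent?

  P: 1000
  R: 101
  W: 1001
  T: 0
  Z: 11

Read left to right; each codeword is recognised as soon as it completes (prefix code):
  0→T | 101→R | 11→Z | 0→T | 1000→P | 0→T
Decoded message: TRZTPT

TRZTPT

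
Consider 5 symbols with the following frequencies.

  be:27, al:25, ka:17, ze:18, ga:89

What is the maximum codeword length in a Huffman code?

3

Merge the two lowest-weight nodes at each step:
ka(17) + ze(18) → 35
al(25) + be(27) → 52
35 + 52 → 87
87 + ga(89) → 176
The rarest symbols sit at the bottom; the longest codeword is 3 bits.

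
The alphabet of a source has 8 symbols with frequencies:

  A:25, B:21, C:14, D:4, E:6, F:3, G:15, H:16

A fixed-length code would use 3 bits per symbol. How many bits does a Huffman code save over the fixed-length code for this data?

26

Fixed-length: 3 bits × 104 symbols = 312 bits.
Huffman merges:
merge F(3) and D(4): 7
merge E(6) and 7: 13
merge 13 and C(14): 27
merge G(15) and H(16): 31
merge B(21) and A(25): 46
merge 27 and 31: 58
merge 46 and 58: 104
Huffman total = 7 + 13 + 27 + 31 + 46 + 58 + 104 = 286 bits.
Saving = 312 − 286 = 26 bits.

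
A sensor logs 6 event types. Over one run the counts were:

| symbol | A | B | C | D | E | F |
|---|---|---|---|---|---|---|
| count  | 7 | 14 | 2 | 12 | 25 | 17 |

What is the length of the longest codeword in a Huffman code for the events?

Merge the two lowest-weight nodes at each step:
merge C(2) and A(7): 9
merge 9 and D(12): 21
merge B(14) and F(17): 31
merge 21 and E(25): 46
merge 31 and 46: 77
The first pair merged (C, A) ends up deepest, at depth 4.

4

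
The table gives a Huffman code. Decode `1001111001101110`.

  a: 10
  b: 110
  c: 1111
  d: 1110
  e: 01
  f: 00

Read left to right; each codeword is recognised as soon as it completes (prefix code):
  10→a | 01→e | 1110→d | 01→e | 10→a | 1110→d
Decoded message: aedead

aedead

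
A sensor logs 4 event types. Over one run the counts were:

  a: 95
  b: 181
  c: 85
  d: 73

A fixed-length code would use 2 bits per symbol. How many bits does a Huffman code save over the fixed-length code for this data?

Fixed-length: 2 bits × 434 symbols = 868 bits.
Huffman merges:
merge d(73) and c(85): 158
merge a(95) and 158: 253
merge b(181) and 253: 434
Huffman total = 158 + 253 + 434 = 845 bits.
Saving = 868 − 845 = 23 bits.

23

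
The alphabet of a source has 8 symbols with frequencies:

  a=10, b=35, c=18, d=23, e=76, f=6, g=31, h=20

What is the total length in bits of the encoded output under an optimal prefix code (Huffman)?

Build the Huffman tree bottom-up:
f(6) + a(10) → 16
16 + c(18) → 34
h(20) + d(23) → 43
g(31) + 34 → 65
b(35) + 43 → 78
65 + e(76) → 141
78 + 141 → 219
Total encoded bits = sum of merged weights = 16 + 34 + 43 + 65 + 78 + 141 + 219 = 596.

596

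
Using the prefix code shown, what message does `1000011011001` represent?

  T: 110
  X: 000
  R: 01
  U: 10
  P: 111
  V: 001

Read left to right; each codeword is recognised as soon as it completes (prefix code):
  10→U | 000→X | 110→T | 110→T | 01→R
Decoded message: UXTTR

UXTTR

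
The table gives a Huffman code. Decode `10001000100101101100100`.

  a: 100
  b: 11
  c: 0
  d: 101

acacaddaa

Read left to right; each codeword is recognised as soon as it completes (prefix code):
  100→a | 0→c | 100→a | 0→c | 100→a | 101→d | 101→d | 100→a | 100→a
Decoded message: acacaddaa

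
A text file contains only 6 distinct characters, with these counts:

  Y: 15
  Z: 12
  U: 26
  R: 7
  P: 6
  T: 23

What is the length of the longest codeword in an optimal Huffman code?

Merge the two lowest-weight nodes at each step:
P(6) + R(7) → 13
Z(12) + 13 → 25
Y(15) + T(23) → 38
25 + U(26) → 51
38 + 51 → 89
The rarest symbols sit at the bottom; the longest codeword is 4 bits.

4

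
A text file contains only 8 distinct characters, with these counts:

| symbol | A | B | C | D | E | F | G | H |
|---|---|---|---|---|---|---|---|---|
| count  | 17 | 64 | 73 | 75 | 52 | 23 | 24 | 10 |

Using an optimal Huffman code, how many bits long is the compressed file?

Greedily combine the two least-frequent nodes:
H(10) + A(17) → 27
F(23) + G(24) → 47
27 + 47 → 74
E(52) + B(64) → 116
C(73) + 74 → 147
D(75) + 116 → 191
147 + 191 → 338
The encoded length is the sum of every internal node's weight: 27 + 47 + 74 + 116 + 147 + 191 + 338 = 940 bits.

940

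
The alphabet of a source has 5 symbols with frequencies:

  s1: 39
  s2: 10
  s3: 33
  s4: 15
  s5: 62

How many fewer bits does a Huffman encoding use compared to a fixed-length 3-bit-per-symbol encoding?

Fixed-length: 3 bits × 159 symbols = 477 bits.
Huffman merges:
combine s2(10), s4(15) → 25
combine 25, s3(33) → 58
combine s1(39), 58 → 97
combine s5(62), 97 → 159
Huffman total = 25 + 58 + 97 + 159 = 339 bits.
Saving = 477 − 339 = 138 bits.

138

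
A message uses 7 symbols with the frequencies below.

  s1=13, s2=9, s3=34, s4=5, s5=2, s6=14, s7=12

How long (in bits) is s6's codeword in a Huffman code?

Repeatedly merge the two smallest:
combine s5(2), s4(5) → 7
combine 7, s2(9) → 16
combine s7(12), s1(13) → 25
combine s6(14), 16 → 30
combine 25, 30 → 55
combine s3(34), 55 → 89
s6 sits 3 levels below the root, so its codeword is 3 bits.

3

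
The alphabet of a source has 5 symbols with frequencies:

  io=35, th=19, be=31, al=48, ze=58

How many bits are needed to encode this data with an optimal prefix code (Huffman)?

432

Greedily combine the two least-frequent nodes:
merge th(19) and be(31): 50
merge io(35) and al(48): 83
merge 50 and ze(58): 108
merge 83 and 108: 191
Total encoded bits = sum of merged weights = 50 + 83 + 108 + 191 = 432.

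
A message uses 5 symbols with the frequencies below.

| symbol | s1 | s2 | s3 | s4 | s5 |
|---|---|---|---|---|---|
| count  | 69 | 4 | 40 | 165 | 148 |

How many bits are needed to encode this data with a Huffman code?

844

Build the Huffman tree bottom-up:
s2(4) + s3(40) → 44
44 + s1(69) → 113
113 + s5(148) → 261
s4(165) + 261 → 426
Each symbol's bit-cost is frequency × depth; summing gives 844 bits (equivalently 44 + 113 + 261 + 426).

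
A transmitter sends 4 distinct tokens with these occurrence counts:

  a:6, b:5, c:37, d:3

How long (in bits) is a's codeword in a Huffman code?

Huffman merges, smallest pair first:
combine d(3), b(5) → 8
combine a(6), 8 → 14
combine 14, c(37) → 51
a's leaf is at depth 2, giving a 2-bit codeword.

2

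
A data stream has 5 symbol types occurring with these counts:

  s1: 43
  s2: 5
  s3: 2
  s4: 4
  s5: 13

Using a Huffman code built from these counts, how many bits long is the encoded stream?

Merge the two smallest weights repeatedly:
combine s3(2), s4(4) → 6
combine s2(5), 6 → 11
combine 11, s5(13) → 24
combine 24, s1(43) → 67
Each symbol's bit-cost is frequency × depth; summing gives 108 bits (equivalently 6 + 11 + 24 + 67).

108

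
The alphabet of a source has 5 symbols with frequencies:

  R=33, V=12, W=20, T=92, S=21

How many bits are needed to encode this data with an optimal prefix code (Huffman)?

349

Build the Huffman tree bottom-up:
V(12) + W(20) → 32
S(21) + 32 → 53
R(33) + 53 → 86
86 + T(92) → 178
Each symbol's bit-cost is frequency × depth; summing gives 349 bits (equivalently 32 + 53 + 86 + 178).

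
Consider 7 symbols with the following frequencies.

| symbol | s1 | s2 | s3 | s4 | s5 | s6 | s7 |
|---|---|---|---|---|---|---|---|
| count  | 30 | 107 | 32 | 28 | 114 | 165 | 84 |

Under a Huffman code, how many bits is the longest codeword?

Merge the two lowest-weight nodes at each step:
combine s4(28), s1(30) → 58
combine s3(32), 58 → 90
combine s7(84), 90 → 174
combine s2(107), s5(114) → 221
combine s6(165), 174 → 339
combine 221, 339 → 560
The first pair merged (s4, s1) ends up deepest, at depth 5.

5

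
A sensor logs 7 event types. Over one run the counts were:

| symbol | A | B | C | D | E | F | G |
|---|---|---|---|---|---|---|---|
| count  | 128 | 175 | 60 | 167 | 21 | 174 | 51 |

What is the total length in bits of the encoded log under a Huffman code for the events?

Merge the two smallest weights repeatedly:
merge E(21) and G(51): 72
merge C(60) and 72: 132
merge A(128) and 132: 260
merge D(167) and F(174): 341
merge B(175) and 260: 435
merge 341 and 435: 776
Each symbol's bit-cost is frequency × depth; summing gives 2016 bits (equivalently 72 + 132 + 260 + 341 + 435 + 776).

2016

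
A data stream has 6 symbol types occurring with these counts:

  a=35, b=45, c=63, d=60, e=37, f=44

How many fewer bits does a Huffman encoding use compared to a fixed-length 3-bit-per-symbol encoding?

123

Fixed-length: 3 bits × 284 symbols = 852 bits.
Huffman merges:
a(35) + e(37) → 72
f(44) + b(45) → 89
d(60) + c(63) → 123
72 + 89 → 161
123 + 161 → 284
Huffman total = 72 + 89 + 123 + 161 + 284 = 729 bits.
Saving = 852 − 729 = 123 bits.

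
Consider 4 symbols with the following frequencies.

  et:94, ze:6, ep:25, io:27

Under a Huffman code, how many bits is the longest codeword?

3

Merge the two lowest-weight nodes at each step:
ze(6) + ep(25) → 31
io(27) + 31 → 58
58 + et(94) → 152
Maximum depth reached is 3.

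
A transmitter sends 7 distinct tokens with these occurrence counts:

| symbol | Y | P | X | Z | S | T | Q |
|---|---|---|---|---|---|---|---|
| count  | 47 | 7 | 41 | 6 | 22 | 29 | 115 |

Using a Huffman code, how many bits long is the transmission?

619

Merge the two smallest weights repeatedly:
Z(6) + P(7) → 13
13 + S(22) → 35
T(29) + 35 → 64
X(41) + Y(47) → 88
64 + 88 → 152
Q(115) + 152 → 267
The encoded length is the sum of every internal node's weight: 13 + 35 + 64 + 88 + 152 + 267 = 619 bits.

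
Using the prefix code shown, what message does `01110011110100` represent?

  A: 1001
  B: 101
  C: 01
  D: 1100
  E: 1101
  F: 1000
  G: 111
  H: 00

CDGBH

Read left to right; each codeword is recognised as soon as it completes (prefix code):
  01→C | 1100→D | 111→G | 101→B | 00→H
Decoded message: CDGBH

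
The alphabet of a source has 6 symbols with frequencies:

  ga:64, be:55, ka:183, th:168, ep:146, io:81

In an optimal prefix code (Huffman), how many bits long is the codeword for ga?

4

Build the tree from the bottom:
be(55) + ga(64) → 119
io(81) + 119 → 200
ep(146) + th(168) → 314
ka(183) + 200 → 383
314 + 383 → 697
The subtree containing ga is merged 4 times, so code length = 4.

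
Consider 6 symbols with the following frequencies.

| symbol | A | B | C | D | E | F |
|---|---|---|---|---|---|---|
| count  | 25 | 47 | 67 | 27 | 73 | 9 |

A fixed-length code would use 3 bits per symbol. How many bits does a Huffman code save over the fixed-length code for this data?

153

Fixed-length: 3 bits × 248 symbols = 744 bits.
Huffman merges:
combine F(9), A(25) → 34
combine D(27), 34 → 61
combine B(47), 61 → 108
combine C(67), E(73) → 140
combine 108, 140 → 248
Huffman total = 34 + 61 + 108 + 140 + 248 = 591 bits.
Saving = 744 − 591 = 153 bits.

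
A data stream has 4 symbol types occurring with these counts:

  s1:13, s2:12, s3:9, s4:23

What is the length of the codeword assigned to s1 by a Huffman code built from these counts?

2

Build the tree from the bottom:
combine s3(9), s2(12) → 21
combine s1(13), 21 → 34
combine s4(23), 34 → 57
The subtree containing s1 is merged 2 times, so code length = 2.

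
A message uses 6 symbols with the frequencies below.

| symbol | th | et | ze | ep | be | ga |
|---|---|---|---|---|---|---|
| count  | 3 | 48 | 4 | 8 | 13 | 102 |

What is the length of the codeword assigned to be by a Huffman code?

3

Huffman merges, smallest pair first:
merge th(3) and ze(4): 7
merge 7 and ep(8): 15
merge be(13) and 15: 28
merge 28 and et(48): 76
merge 76 and ga(102): 178
be sits 3 levels below the root, so its codeword is 3 bits.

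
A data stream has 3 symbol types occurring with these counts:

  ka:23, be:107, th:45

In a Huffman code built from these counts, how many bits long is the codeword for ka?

Build the tree from the bottom:
merge ka(23) and th(45): 68
merge 68 and be(107): 175
ka's leaf is at depth 2, giving a 2-bit codeword.

2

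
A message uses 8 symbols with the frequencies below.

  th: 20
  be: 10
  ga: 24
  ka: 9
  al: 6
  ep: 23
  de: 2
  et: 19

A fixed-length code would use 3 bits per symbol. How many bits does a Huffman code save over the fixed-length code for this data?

Fixed-length: 3 bits × 113 symbols = 339 bits.
Huffman merges:
merge de(2) and al(6): 8
merge 8 and ka(9): 17
merge be(10) and 17: 27
merge et(19) and th(20): 39
merge ep(23) and ga(24): 47
merge 27 and 39: 66
merge 47 and 66: 113
Huffman total = 8 + 17 + 27 + 39 + 47 + 66 + 113 = 317 bits.
Saving = 339 − 317 = 22 bits.

22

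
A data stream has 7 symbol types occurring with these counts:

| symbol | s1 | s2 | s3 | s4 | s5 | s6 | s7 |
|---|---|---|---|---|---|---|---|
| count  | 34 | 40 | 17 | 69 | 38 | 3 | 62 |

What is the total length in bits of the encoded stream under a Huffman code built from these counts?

Greedily combine the two least-frequent nodes:
s6(3) + s3(17) → 20
20 + s1(34) → 54
s5(38) + s2(40) → 78
54 + s7(62) → 116
s4(69) + 78 → 147
116 + 147 → 263
The encoded length is the sum of every internal node's weight: 20 + 54 + 78 + 116 + 147 + 263 = 678 bits.

678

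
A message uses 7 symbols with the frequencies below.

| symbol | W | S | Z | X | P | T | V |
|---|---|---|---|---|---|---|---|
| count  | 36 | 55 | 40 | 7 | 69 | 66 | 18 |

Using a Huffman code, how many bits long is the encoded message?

763

Greedily combine the two least-frequent nodes:
combine X(7), V(18) → 25
combine 25, W(36) → 61
combine Z(40), S(55) → 95
combine 61, T(66) → 127
combine P(69), 95 → 164
combine 127, 164 → 291
The encoded length is the sum of every internal node's weight: 25 + 61 + 95 + 127 + 164 + 291 = 763 bits.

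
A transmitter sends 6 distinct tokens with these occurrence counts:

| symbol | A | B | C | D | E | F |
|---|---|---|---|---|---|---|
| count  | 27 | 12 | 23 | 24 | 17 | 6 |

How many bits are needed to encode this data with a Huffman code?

271

Build the Huffman tree bottom-up:
merge F(6) and B(12): 18
merge E(17) and 18: 35
merge C(23) and D(24): 47
merge A(27) and 35: 62
merge 47 and 62: 109
The encoded length is the sum of every internal node's weight: 18 + 35 + 47 + 62 + 109 = 271 bits.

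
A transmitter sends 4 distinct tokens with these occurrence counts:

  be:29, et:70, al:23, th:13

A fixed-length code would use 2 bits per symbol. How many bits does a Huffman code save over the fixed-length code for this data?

Fixed-length: 2 bits × 135 symbols = 270 bits.
Huffman merges:
combine th(13), al(23) → 36
combine be(29), 36 → 65
combine 65, et(70) → 135
Huffman total = 36 + 65 + 135 = 236 bits.
Saving = 270 − 236 = 34 bits.

34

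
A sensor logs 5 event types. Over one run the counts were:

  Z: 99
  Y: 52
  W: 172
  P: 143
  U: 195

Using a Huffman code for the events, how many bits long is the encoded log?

Greedily combine the two least-frequent nodes:
merge Y(52) and Z(99): 151
merge P(143) and 151: 294
merge W(172) and U(195): 367
merge 294 and 367: 661
Each symbol's bit-cost is frequency × depth; summing gives 1473 bits (equivalently 151 + 294 + 367 + 661).

1473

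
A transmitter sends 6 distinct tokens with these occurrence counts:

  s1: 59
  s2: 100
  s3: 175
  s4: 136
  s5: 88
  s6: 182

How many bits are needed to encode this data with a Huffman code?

Merge the two smallest weights repeatedly:
merge s1(59) and s5(88): 147
merge s2(100) and s4(136): 236
merge 147 and s3(175): 322
merge s6(182) and 236: 418
merge 322 and 418: 740
Each symbol's bit-cost is frequency × depth; summing gives 1863 bits (equivalently 147 + 236 + 322 + 418 + 740).

1863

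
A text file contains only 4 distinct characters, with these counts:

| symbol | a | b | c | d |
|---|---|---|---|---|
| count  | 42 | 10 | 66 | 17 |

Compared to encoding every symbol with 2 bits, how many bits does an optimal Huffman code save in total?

Fixed-length: 2 bits × 135 symbols = 270 bits.
Huffman merges:
combine b(10), d(17) → 27
combine 27, a(42) → 69
combine c(66), 69 → 135
Huffman total = 27 + 69 + 135 = 231 bits.
Saving = 270 − 231 = 39 bits.

39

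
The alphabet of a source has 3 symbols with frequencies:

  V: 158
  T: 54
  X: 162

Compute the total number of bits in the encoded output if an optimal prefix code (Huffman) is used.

586

Build the Huffman tree bottom-up:
merge T(54) and V(158): 212
merge X(162) and 212: 374
Each symbol's bit-cost is frequency × depth; summing gives 586 bits (equivalently 212 + 374).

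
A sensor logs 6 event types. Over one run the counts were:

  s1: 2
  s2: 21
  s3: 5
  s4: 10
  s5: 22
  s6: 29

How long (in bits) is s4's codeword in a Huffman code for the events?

Build the tree from the bottom:
merge s1(2) and s3(5): 7
merge 7 and s4(10): 17
merge 17 and s2(21): 38
merge s5(22) and s6(29): 51
merge 38 and 51: 89
s4 sits 3 levels below the root, so its codeword is 3 bits.

3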